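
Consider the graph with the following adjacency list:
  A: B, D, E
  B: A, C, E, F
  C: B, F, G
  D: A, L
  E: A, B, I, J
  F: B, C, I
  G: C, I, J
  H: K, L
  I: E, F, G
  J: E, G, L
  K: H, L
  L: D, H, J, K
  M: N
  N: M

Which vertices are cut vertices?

L

Removing L increases the component count from 2 to 3, so L is a cut vertex.
By contrast removing N leaves 2 components; it is not a cut vertex. No other vertex is a cut vertex either.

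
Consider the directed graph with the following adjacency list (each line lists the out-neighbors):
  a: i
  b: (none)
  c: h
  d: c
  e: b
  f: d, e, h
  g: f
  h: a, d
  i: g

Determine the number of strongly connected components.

{a, c, d, f, g, h, i} are all mutually reachable — one SCC of size 7.
{b} is an SCC by itself.
{e} is an SCC by itself.
That gives 3 strongly connected components.

3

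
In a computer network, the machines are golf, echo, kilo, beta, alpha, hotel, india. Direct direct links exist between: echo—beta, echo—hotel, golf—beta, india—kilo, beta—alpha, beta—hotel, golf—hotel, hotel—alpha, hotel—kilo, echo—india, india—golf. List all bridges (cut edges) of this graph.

The edges on the cycle echo-india-golf-beta-echo are not bridges since each lies on that cycle.
Every edge lies on some cycle, so there are no bridges.

none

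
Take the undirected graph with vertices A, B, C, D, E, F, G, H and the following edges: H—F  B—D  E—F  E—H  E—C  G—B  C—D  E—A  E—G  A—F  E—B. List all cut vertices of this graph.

E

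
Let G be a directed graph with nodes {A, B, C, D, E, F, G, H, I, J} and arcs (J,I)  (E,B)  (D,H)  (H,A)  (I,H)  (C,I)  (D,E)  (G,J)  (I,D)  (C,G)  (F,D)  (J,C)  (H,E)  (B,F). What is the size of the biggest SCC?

5

{B, D, E, F, H} are all mutually reachable — one SCC of size 5.
{C, G, J} are all mutually reachable — one SCC of size 3.
{A} is an SCC by itself.
{I} is an SCC by itself.
The largest has 5 vertices.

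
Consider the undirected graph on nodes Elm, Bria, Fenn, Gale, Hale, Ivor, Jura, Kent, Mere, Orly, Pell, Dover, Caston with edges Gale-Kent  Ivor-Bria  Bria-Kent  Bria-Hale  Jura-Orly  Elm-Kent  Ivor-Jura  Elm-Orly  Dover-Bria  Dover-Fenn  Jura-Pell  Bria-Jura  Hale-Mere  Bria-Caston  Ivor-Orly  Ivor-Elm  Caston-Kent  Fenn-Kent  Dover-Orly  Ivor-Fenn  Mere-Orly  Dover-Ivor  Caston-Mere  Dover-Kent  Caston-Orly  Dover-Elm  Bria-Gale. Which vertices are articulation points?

Jura

Removing Jura increases the component count from 1 to 2, so Jura is a cut vertex.
By contrast removing Caston leaves 1 component; it is not a cut vertex. No other vertex is a cut vertex either.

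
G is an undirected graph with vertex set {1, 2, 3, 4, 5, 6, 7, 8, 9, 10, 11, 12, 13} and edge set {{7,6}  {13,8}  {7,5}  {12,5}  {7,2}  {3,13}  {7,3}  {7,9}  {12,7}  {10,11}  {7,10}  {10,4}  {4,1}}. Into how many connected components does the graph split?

Starting from 1 we can reach 1, 2, 3, 4, 5, 6, 7, 8, 9, 10, 11, 12, 13. That is one component of size 13.
Total: 1 component.

1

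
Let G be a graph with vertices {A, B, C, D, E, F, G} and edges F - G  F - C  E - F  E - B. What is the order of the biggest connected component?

D is isolated — a component by itself.
A is isolated — a component by itself.
Starting from B we can reach B, C, E, F, G. That is one component of size 5.
The largest has 5 vertices.

5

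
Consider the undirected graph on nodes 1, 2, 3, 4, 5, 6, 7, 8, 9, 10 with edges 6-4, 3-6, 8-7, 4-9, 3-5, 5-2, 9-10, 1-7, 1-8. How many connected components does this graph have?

Starting from 1 we can reach 1, 7, 8. That is one component of size 3.
Starting from 2 we can reach 2, 3, 4, 5, 6, 9, 10. That is one component of size 7.
Total: 2 components.

2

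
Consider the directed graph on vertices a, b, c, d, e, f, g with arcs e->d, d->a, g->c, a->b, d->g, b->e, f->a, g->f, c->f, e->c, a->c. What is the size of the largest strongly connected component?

7

{a, b, c, d, e, f, g} are all mutually reachable — one SCC of size 7.
The largest has 7 vertices.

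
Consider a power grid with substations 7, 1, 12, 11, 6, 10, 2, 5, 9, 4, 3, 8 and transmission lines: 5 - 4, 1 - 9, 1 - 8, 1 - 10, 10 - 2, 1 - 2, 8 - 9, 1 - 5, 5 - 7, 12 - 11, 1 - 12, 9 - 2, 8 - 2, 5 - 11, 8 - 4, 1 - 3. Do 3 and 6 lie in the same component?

No

The component containing 3 is {1, 2, 3, 4, 5, 7, 8, 9, 10, 11, 12}, and 6 is not in it.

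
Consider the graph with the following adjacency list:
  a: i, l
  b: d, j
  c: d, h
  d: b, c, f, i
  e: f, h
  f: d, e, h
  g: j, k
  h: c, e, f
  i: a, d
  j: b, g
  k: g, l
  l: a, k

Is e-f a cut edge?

No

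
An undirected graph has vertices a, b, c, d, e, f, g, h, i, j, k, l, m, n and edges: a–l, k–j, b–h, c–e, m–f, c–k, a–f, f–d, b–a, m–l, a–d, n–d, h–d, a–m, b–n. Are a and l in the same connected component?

Yes

From a we can reach a, b, d, f, h, l, m, n, which includes l.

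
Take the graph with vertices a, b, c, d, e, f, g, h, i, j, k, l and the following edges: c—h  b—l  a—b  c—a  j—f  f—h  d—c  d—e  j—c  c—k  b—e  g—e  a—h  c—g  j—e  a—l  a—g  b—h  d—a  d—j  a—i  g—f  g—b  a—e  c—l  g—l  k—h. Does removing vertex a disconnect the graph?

Yes

Deleting a raises the number of components from 1 to 2, so a is a cut vertex.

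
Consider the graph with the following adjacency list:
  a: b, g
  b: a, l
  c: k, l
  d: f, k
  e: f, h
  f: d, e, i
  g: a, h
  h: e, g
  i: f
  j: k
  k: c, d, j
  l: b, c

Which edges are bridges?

The edges on the cycle b-l-c-k-d-f-e-h-g-a-b are not bridges since each lies on that cycle.
But removing i-f disconnects i from f; removing j-k disconnects j from k — these are bridges.

f-i, j-k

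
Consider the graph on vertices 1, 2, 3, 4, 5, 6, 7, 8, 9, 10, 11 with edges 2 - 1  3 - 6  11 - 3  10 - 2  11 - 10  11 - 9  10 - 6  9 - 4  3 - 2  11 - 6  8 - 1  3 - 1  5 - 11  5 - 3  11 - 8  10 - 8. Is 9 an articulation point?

Deleting 9 raises the number of components from 2 to 3, so 9 is a cut vertex.

Yes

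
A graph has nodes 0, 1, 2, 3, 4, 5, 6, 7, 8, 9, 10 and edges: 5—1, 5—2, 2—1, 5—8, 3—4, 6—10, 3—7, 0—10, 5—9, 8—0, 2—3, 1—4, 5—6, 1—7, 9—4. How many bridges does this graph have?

0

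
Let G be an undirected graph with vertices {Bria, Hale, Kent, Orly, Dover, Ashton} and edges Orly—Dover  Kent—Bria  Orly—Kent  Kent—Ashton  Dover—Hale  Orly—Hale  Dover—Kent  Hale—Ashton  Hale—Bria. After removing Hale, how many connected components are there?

1

With Hale gone, the remaining components are: {Bria, Kent, Orly, Dover, Ashton}.
That is 1 component.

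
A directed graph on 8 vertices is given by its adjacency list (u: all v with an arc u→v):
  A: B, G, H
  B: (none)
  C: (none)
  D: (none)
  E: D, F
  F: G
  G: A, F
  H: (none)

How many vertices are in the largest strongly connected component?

{A, F, G} are all mutually reachable — one SCC of size 3.
{D} is an SCC by itself.
{H} is an SCC by itself.
{C} is an SCC by itself.
{E} is an SCC by itself.
(and 1 more singleton SCC)
The largest has 3 vertices.

3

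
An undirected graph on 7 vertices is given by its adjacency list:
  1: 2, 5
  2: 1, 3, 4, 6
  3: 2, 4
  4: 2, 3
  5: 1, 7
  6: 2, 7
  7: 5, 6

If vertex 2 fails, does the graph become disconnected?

Yes

Deleting 2 raises the number of components from 1 to 2, so 2 is a cut vertex.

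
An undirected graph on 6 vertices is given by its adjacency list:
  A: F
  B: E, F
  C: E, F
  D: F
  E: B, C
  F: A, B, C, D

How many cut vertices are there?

Removing F increases the component count from 1 to 3, so F is a cut vertex.
By contrast removing D leaves 1 component; it is not a cut vertex. No other vertex is a cut vertex either.

1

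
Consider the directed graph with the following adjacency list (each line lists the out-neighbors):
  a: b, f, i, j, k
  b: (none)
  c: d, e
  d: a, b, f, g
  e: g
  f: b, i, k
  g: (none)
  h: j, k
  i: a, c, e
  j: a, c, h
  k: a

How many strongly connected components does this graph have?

4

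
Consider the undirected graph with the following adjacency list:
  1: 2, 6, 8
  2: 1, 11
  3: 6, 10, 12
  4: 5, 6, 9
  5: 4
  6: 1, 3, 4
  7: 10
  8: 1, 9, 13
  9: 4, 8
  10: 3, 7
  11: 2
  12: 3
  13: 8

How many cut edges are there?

8

The edges on the cycle 4-6-1-8-9-4 are not bridges since each lies on that cycle.
But removing 10-7 disconnects 10 from 7; removing 8-13 disconnects 8 from 13; removing 4-5 disconnects 4 from 5; removing 1-2 disconnects 1 from 2 — these are bridges.
In total 8 edges are bridges.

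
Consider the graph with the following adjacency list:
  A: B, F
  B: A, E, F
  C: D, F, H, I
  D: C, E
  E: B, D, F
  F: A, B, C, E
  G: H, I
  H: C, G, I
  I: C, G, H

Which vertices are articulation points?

Removing C increases the component count from 1 to 2, so C is a cut vertex.
By contrast removing D leaves 1 component; it is not a cut vertex. No other vertex is a cut vertex either.

C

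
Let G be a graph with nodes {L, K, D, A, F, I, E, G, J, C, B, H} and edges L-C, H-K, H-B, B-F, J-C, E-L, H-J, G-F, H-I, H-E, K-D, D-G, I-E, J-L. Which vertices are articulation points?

H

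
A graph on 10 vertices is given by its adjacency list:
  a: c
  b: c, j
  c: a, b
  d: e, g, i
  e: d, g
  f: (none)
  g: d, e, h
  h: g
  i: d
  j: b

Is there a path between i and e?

Yes

From i we can reach d, e, g, h, i, which includes e.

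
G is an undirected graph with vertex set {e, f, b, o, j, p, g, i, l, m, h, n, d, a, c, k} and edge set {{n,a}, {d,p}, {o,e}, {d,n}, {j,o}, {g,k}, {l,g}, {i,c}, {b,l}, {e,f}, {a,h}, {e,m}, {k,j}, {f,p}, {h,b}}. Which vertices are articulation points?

e

Removing e increases the component count from 2 to 3, so e is a cut vertex.
By contrast removing i leaves 2 components; it is not a cut vertex. No other vertex is a cut vertex either.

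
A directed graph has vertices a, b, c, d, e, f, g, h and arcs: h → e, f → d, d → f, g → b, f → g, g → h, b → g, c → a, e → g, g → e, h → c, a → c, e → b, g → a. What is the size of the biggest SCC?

{b, e, g, h} are all mutually reachable — one SCC of size 4.
{a, c} are all mutually reachable — one SCC of size 2.
{d, f} are all mutually reachable — one SCC of size 2.
The largest has 4 vertices.

4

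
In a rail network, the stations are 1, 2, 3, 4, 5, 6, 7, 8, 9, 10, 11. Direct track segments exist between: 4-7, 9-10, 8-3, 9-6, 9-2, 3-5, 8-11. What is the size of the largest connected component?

4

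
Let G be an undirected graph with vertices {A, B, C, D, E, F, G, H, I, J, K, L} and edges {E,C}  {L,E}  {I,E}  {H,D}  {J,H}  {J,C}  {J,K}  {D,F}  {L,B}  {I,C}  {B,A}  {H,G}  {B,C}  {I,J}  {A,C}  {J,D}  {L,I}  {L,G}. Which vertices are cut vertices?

D, J

Removing D increases the component count from 1 to 2, so D is a cut vertex.
Removing J increases the component count from 1 to 2, so J is a cut vertex.
By contrast removing G leaves 1 component; it is not a cut vertex. No other vertex is a cut vertex either.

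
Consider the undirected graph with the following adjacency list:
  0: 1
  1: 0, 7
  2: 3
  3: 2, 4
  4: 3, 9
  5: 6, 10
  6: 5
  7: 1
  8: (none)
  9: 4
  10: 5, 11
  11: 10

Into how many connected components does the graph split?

8 is isolated — a component by itself.
Starting from 0 we can reach 0, 1, 7. That is one component of size 3.
Starting from 2 we can reach 2, 3, 4, 9. That is one component of size 4.
Starting from 5 we can reach 5, 6, 10, 11. That is one component of size 4.
Total: 4 components.

4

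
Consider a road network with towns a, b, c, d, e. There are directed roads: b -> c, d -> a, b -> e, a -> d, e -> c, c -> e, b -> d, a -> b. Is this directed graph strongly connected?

No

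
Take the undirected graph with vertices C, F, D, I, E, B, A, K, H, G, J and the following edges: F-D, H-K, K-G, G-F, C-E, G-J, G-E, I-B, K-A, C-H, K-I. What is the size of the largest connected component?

Starting from A we can reach A, B, C, D, E, F, G, H, I, J, K. That is one component of size 11.
The largest has 11 vertices.

11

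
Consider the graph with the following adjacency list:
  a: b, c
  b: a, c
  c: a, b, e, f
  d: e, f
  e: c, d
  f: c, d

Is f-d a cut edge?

After removing f-d, the path f-c-e-d still connects them, so the edge is not a bridge.

No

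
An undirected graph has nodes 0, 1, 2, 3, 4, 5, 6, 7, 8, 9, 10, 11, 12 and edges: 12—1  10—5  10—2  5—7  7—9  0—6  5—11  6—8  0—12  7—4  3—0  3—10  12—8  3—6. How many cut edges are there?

8

The edges on the cycle 0-12-8-6-0 are not bridges since each lies on that cycle.
But removing 1—12 disconnects 1 from 12; removing 5—10 disconnects 5 from 10; removing 7—4 disconnects 7 from 4; removing 2—10 disconnects 2 from 10 — these are bridges.
In total 8 edges are bridges.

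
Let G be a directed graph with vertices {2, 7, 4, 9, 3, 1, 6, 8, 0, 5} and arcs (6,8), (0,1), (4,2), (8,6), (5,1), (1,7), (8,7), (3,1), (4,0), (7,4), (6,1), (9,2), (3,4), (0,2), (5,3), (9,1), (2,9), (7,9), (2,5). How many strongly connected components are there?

2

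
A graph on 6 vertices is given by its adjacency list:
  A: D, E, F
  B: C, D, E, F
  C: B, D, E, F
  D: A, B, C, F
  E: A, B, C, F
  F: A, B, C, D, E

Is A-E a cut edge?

After removing A-E, the path A-F-E still connects them, so the edge is not a bridge.

No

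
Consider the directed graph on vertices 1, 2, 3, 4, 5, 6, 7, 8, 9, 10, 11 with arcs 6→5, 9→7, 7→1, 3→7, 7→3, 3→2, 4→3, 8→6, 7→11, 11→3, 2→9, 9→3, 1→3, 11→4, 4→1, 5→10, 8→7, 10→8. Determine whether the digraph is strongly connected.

There is no directed path from 2 to 8, so the graph is not strongly connected.

No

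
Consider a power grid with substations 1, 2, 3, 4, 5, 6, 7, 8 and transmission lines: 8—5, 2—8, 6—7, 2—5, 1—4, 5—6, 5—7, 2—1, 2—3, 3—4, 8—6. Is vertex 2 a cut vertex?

Yes

Deleting 2 raises the number of components from 1 to 2, so 2 is a cut vertex.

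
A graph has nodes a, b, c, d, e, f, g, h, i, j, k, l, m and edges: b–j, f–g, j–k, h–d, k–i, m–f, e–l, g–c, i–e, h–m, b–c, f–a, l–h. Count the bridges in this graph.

2

The edges on the cycle b-j-k-i-e-l-h-m-f-g-c-b are not bridges since each lies on that cycle.
But removing f–a disconnects f from a; removing d–h disconnects d from h — these are bridges.
That makes 2 bridges.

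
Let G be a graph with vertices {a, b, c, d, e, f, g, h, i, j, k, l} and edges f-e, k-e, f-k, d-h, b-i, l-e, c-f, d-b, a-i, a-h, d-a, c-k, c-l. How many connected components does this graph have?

4

j is isolated — a component by itself.
g is isolated — a component by itself.
Starting from a we can reach a, b, d, h, i. That is one component of size 5.
Starting from c we can reach c, e, f, k, l. That is one component of size 5.
Total: 4 components.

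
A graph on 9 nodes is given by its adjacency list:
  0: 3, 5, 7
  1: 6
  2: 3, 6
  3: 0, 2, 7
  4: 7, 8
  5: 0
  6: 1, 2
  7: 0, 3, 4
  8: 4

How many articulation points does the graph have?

6

Removing 0 increases the component count from 1 to 2, so 0 is a cut vertex.
Removing 2 increases the component count from 1 to 2, so 2 is a cut vertex.
Removing 3 increases the component count from 1 to 2, so 3 is a cut vertex.
Likewise 4, 6, 7 are cut vertices.
By contrast removing 8 leaves 1 component; it is not a cut vertex. No other vertex is a cut vertex either.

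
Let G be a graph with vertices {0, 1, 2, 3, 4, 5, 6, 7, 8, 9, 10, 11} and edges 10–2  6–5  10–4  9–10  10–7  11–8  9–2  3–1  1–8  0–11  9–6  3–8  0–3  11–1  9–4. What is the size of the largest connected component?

Starting from 0 we can reach 0, 1, 3, 8, 11. That is one component of size 5.
Starting from 2 we can reach 2, 4, 5, 6, 7, 9, 10. That is one component of size 7.
The largest has 7 vertices.

7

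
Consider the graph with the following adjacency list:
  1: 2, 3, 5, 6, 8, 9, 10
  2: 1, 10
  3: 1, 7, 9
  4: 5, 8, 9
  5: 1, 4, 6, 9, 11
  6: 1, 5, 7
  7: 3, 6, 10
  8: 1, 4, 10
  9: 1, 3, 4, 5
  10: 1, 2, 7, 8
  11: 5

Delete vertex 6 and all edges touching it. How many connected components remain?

With 6 gone, the remaining components are: {1, 2, 3, 4, 5, 7, 8, 9, 10, 11}.
That is 1 component.

1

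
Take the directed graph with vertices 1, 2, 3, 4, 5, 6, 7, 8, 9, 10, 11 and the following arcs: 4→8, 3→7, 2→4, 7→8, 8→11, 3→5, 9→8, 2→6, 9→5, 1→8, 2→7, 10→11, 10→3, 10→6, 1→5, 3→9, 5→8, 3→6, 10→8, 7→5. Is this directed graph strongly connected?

There is no directed path from 9 to 3, so the graph is not strongly connected.

No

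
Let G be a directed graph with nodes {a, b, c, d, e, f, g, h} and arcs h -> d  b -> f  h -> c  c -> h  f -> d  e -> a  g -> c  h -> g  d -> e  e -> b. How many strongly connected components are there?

3

{b, d, e, f} are all mutually reachable — one SCC of size 4.
{c, g, h} are all mutually reachable — one SCC of size 3.
{a} is an SCC by itself.
That gives 3 strongly connected components.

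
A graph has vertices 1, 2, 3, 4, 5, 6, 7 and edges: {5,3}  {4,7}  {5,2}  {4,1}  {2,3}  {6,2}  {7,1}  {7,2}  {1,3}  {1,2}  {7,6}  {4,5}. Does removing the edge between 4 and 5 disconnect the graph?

No

After removing 4–5, the path 4-7-2-5 still connects them, so the edge is not a bridge.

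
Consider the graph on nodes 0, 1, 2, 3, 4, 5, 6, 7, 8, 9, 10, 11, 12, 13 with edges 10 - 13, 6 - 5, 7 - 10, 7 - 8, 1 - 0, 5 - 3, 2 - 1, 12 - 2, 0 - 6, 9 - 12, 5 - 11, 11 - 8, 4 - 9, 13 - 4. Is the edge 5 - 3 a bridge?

Yes

Removing 5 - 3 leaves no path between 5 and 3: the component count goes from 1 to 2. So it is a bridge.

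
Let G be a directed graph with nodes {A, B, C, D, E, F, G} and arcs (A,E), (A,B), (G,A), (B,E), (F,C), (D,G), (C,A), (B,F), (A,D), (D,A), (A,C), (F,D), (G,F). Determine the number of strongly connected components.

{A, B, C, D, F, G} are all mutually reachable — one SCC of size 6.
{E} is an SCC by itself.
That gives 2 strongly connected components.

2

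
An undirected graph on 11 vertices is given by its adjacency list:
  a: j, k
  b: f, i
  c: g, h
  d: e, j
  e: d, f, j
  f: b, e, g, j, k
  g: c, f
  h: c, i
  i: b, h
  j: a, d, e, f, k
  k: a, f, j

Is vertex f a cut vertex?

Yes

Deleting f raises the number of components from 1 to 2, so f is a cut vertex.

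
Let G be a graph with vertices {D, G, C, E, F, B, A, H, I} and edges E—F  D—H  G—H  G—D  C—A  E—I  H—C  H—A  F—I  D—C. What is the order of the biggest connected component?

5

B is isolated — a component by itself.
Starting from E we can reach E, F, I. That is one component of size 3.
Starting from A we can reach A, C, D, G, H. That is one component of size 5.
The largest has 5 vertices.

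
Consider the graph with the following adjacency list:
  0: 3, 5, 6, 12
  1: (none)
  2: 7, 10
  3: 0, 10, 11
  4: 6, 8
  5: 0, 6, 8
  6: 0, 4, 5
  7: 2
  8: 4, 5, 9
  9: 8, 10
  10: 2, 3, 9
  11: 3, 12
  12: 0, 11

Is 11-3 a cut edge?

No

After removing 11-3, the path 11-12-0-3 still connects them, so the edge is not a bridge.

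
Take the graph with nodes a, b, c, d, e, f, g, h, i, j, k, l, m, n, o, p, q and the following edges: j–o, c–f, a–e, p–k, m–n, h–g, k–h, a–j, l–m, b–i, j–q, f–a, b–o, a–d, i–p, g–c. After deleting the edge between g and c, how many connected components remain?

2

g and c are still connected via g-h-k-p-i-b-o-j-a-f-c, so the component count stays at 2.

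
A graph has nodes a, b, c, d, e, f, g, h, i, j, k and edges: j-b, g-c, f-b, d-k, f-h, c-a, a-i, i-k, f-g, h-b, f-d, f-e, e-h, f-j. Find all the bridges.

none

The edges on the cycle f-e-h-f are not bridges since each lies on that cycle.
Every edge lies on some cycle, so there are no bridges.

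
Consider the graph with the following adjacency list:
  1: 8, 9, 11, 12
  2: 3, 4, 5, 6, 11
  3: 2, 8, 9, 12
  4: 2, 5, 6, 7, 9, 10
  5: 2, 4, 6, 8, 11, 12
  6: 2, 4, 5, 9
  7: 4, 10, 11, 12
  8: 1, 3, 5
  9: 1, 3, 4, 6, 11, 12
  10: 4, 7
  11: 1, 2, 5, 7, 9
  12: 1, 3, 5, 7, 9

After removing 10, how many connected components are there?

With 10 gone, the remaining components are: {1, 2, 3, 4, 5, 6, 7, 8, 9, 11, 12}.
That is 1 component.

1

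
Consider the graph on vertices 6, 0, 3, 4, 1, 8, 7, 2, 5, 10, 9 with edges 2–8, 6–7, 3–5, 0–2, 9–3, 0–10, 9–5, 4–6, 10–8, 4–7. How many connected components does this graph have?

4

1 is isolated — a component by itself.
Starting from 3 we can reach 3, 5, 9. That is one component of size 3.
Starting from 4 we can reach 4, 6, 7. That is one component of size 3.
Starting from 0 we can reach 0, 2, 8, 10. That is one component of size 4.
Total: 4 components.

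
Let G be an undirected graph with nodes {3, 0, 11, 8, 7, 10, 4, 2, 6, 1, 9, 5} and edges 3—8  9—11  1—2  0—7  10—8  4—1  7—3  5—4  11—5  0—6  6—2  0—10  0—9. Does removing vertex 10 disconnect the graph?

Deleting 10 leaves 1 component (was 1) (its neighbors 0, 8 remain connected to each other), so 10 is not a cut vertex.

No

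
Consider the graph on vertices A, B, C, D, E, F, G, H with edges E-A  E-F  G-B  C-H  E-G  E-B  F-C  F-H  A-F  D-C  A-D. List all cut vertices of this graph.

E

Removing E increases the component count from 1 to 2, so E is a cut vertex.
By contrast removing C leaves 1 component; it is not a cut vertex. No other vertex is a cut vertex either.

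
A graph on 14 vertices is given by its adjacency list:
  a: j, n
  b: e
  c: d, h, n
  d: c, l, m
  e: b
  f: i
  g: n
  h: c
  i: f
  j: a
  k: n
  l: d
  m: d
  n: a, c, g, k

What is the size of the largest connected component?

Starting from b we can reach b, e. That is one component of size 2.
Starting from f we can reach f, i. That is one component of size 2.
Starting from a we can reach a, c, d, g, h, j, k, l, m, n. That is one component of size 10.
The largest has 10 vertices.

10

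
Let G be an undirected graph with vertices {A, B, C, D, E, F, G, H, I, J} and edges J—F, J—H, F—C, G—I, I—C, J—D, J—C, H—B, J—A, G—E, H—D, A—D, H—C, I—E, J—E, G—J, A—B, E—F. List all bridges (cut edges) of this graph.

The edges on the cycle G-I-E-F-J-G are not bridges since each lies on that cycle.
Every edge lies on some cycle, so there are no bridges.

none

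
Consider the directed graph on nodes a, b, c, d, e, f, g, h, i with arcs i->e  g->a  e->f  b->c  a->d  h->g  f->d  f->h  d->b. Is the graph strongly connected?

No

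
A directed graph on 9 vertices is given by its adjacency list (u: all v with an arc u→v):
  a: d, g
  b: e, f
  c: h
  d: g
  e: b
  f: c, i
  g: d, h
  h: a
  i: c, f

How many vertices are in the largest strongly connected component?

4

{a, d, g, h} are all mutually reachable — one SCC of size 4.
{f, i} are all mutually reachable — one SCC of size 2.
{b, e} are all mutually reachable — one SCC of size 2.
{c} is an SCC by itself.
The largest has 4 vertices.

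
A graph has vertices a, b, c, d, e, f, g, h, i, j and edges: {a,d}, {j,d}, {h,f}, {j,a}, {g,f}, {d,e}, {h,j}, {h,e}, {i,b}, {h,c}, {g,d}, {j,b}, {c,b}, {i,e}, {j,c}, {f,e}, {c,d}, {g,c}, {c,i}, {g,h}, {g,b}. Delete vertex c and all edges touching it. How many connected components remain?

1

With c gone, the remaining components are: {a, b, d, e, f, g, h, i, j}.
That is 1 component.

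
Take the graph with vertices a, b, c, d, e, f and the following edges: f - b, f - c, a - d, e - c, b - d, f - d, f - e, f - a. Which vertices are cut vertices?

Removing f increases the component count from 1 to 2, so f is a cut vertex.
By contrast removing d leaves 1 component; it is not a cut vertex. No other vertex is a cut vertex either.

f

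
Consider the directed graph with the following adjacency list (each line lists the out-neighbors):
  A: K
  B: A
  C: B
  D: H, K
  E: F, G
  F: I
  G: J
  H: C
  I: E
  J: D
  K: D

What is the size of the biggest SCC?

{A, B, C, D, H, K} are all mutually reachable — one SCC of size 6.
{E, F, I} are all mutually reachable — one SCC of size 3.
{G} is an SCC by itself.
{J} is an SCC by itself.
The largest has 6 vertices.

6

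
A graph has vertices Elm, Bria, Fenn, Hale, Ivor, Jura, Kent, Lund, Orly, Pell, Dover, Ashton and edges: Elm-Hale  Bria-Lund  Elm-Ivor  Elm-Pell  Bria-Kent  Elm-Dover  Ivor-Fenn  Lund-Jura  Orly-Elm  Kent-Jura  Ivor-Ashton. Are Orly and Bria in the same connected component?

No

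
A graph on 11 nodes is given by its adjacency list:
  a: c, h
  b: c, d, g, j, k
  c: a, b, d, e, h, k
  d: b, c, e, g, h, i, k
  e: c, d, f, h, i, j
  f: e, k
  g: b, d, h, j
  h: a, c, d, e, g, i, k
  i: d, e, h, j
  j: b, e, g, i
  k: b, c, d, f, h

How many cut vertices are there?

0

Removing h, for instance, still leaves 1 component. No single vertex removal increases the component count — the graph has no articulation points.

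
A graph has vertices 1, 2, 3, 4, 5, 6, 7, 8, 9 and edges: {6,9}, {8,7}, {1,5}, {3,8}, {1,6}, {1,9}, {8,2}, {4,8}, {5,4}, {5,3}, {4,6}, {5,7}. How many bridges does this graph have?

The edges on the cycle 5-4-8-7-5 are not bridges since each lies on that cycle.
But removing 2-8 disconnects 2 from 8 — this is a bridge.

1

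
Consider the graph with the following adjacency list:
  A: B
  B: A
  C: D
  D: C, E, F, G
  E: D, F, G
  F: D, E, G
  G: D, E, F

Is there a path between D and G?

Yes

From D we can reach C, D, E, F, G, which includes G.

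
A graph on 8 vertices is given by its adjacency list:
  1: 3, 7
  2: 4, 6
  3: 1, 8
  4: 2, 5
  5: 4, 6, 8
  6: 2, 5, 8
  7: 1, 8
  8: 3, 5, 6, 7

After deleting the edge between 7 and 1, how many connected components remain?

7 and 1 are still connected via 7-8-3-1, so the component count stays at 1.

1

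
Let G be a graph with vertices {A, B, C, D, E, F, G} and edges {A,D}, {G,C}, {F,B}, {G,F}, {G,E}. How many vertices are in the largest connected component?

5

Starting from A we can reach A, D. That is one component of size 2.
Starting from B we can reach B, C, E, F, G. That is one component of size 5.
The largest has 5 vertices.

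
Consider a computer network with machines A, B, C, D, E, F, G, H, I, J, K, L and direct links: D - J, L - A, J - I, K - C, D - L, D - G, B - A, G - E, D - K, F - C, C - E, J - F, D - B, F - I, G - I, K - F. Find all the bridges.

The edges on the cycle K-F-C-K are not bridges since each lies on that cycle.
Every edge lies on some cycle, so there are no bridges.

none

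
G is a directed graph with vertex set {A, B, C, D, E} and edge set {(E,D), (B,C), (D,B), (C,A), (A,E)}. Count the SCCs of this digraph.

1

{A, B, C, D, E} are all mutually reachable — one SCC of size 5.
That gives 1 strongly connected component.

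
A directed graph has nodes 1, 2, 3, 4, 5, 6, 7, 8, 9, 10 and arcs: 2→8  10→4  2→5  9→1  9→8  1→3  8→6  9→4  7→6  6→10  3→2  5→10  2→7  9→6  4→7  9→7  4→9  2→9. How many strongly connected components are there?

{1, 2, 3, 4, 5, 6, 7, 8, 9, 10} are all mutually reachable — one SCC of size 10.
That gives 1 strongly connected component.

1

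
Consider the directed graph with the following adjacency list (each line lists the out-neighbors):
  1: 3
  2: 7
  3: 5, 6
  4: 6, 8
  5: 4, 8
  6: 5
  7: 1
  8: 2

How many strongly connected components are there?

1

{1, 2, 3, 4, 5, 6, 7, 8} are all mutually reachable — one SCC of size 8.
That gives 1 strongly connected component.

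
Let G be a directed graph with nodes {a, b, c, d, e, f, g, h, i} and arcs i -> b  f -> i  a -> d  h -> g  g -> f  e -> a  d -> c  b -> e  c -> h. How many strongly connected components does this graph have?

1

{a, b, c, d, e, f, g, h, i} are all mutually reachable — one SCC of size 9.
That gives 1 strongly connected component.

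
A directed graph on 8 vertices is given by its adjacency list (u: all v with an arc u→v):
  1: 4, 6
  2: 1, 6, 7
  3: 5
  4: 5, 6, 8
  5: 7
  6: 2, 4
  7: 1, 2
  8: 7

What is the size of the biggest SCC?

7

{1, 2, 4, 5, 6, 7, 8} are all mutually reachable — one SCC of size 7.
{3} is an SCC by itself.
The largest has 7 vertices.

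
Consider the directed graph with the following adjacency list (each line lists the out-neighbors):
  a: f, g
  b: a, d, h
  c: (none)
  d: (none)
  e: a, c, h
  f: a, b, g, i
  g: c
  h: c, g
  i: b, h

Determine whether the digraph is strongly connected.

No

There is no directed path from h to b, so the graph is not strongly connected.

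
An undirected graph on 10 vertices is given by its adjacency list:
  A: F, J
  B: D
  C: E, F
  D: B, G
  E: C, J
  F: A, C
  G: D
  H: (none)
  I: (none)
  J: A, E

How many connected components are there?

H is isolated — a component by itself.
I is isolated — a component by itself.
Starting from B we can reach B, D, G. That is one component of size 3.
Starting from A we can reach A, C, E, F, J. That is one component of size 5.
Total: 4 components.

4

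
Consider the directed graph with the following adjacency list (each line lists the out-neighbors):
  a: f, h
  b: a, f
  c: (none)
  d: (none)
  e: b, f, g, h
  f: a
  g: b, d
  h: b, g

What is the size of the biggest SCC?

{a, b, f, g, h} are all mutually reachable — one SCC of size 5.
{c} is an SCC by itself.
{d} is an SCC by itself.
{e} is an SCC by itself.
The largest has 5 vertices.

5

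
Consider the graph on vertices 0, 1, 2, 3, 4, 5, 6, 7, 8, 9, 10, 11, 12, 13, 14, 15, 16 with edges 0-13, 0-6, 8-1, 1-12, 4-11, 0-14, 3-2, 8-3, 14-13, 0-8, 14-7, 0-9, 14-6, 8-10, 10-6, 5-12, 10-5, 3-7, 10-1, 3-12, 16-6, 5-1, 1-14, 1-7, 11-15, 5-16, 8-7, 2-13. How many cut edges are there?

The edges on the cycle 1-14-7-1 are not bridges since each lies on that cycle.
But removing 4-11 disconnects 4 from 11; removing 0-9 disconnects 0 from 9; removing 15-11 disconnects 15 from 11 — these are bridges.
That makes 3 bridges.

3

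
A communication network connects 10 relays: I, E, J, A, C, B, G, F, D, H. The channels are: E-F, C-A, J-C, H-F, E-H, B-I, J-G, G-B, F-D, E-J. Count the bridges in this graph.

7

The edges on the cycle E-H-F-E are not bridges since each lies on that cycle.
But removing B-G disconnects B from G; removing J-E disconnects J from E; removing J-G disconnects J from G; removing J-C disconnects J from C — these are bridges.
In total 7 edges are bridges.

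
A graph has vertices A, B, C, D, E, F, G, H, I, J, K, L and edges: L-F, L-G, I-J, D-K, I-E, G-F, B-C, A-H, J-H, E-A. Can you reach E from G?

The component containing G is {F, G, L}, and E is not in it.

No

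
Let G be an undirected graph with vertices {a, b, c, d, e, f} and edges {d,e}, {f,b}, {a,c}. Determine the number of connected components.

3

Starting from d we can reach d, e. That is one component of size 2.
Starting from b we can reach b, f. That is one component of size 2.
Starting from a we can reach a, c. That is one component of size 2.
Total: 3 components.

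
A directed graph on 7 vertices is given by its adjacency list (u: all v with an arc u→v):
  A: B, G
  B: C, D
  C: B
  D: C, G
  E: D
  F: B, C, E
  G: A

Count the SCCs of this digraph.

3

{A, B, C, D, G} are all mutually reachable — one SCC of size 5.
{F} is an SCC by itself.
{E} is an SCC by itself.
That gives 3 strongly connected components.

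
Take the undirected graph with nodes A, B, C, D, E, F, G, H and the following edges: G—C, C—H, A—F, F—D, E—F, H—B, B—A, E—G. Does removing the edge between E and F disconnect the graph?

No

After removing E—F, the path E-G-C-H-B-A-F still connects them, so the edge is not a bridge.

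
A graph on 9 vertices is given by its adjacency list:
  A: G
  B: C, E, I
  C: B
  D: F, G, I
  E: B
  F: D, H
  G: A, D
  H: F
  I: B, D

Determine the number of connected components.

Starting from A we can reach A, B, C, D, E, F, G, H, I. That is one component of size 9.
Total: 1 component.

1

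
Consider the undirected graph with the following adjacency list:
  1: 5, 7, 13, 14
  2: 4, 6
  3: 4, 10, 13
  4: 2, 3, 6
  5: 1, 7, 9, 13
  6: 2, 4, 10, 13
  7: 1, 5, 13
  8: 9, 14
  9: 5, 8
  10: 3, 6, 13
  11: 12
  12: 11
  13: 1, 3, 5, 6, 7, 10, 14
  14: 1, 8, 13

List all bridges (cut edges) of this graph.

The edges on the cycle 13-7-5-13 are not bridges since each lies on that cycle.
But removing 11-12 disconnects 11 from 12 — this is a bridge.

11-12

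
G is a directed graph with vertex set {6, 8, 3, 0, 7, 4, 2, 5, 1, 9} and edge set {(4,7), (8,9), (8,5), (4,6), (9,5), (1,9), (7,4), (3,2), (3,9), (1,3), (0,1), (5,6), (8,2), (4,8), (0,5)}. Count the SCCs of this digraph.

{4, 7} are all mutually reachable — one SCC of size 2.
{3} is an SCC by itself.
{5} is an SCC by itself.
{9} is an SCC by itself.
{2} is an SCC by itself.
(and 4 more singleton SCCs)
That gives 9 strongly connected components.

9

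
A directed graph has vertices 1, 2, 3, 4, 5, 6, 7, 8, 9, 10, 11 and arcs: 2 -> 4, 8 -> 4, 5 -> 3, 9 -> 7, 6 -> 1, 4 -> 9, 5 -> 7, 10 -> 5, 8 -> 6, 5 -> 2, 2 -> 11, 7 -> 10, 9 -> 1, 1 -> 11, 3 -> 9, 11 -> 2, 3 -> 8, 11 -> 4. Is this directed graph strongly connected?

Yes

From 2 we can reach every vertex (1, 2, 3, 4, 5, 6, 7, 8, 9, 10, 11), and every vertex can reach 2 (1, 2, 3, 4, 5, 6, 7, 8, 9, 10, 11). So the whole graph is one strongly connected component.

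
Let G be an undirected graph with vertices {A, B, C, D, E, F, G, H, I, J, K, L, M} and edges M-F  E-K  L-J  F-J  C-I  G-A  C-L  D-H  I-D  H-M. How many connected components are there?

B is isolated — a component by itself.
Starting from E we can reach E, K. That is one component of size 2.
Starting from A we can reach A, G. That is one component of size 2.
Starting from C we can reach C, D, F, H, I, J, L, M. That is one component of size 8.
Total: 4 components.

4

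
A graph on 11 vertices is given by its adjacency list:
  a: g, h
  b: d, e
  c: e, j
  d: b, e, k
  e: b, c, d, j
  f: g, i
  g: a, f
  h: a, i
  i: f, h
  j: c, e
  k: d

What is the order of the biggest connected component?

6

Starting from a we can reach a, f, g, h, i. That is one component of size 5.
Starting from b we can reach b, c, d, e, j, k. That is one component of size 6.
The largest has 6 vertices.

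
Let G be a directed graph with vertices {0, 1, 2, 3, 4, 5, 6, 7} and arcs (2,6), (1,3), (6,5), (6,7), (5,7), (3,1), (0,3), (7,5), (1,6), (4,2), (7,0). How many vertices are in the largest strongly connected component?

6

{0, 1, 3, 5, 6, 7} are all mutually reachable — one SCC of size 6.
{4} is an SCC by itself.
{2} is an SCC by itself.
The largest has 6 vertices.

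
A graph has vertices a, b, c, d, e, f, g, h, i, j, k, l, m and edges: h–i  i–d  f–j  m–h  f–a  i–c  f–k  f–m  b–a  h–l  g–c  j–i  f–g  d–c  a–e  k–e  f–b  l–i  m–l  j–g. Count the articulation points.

1

Removing f increases the component count from 1 to 2, so f is a cut vertex.
By contrast removing h leaves 1 component; it is not a cut vertex. No other vertex is a cut vertex either.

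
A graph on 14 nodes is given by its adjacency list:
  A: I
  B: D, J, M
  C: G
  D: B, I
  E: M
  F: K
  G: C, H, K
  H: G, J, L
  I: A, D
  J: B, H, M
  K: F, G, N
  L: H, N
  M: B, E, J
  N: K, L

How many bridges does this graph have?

The edges on the cycle J-B-M-J are not bridges since each lies on that cycle.
But removing E-M disconnects E from M; removing I-A disconnects I from A; removing H-J disconnects H from J; removing F-K disconnects F from K — these are bridges.
In total 7 edges are bridges.

7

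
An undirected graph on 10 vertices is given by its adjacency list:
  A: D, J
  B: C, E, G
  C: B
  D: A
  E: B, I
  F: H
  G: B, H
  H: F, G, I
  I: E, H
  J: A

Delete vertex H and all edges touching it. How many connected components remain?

With H gone, the remaining components are: {F}; {A, D, J}; {B, C, E, G, I}.
That is 3 components.

3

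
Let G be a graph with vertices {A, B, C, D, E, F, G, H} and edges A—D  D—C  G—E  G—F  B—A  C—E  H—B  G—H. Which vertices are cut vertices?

Removing G increases the component count from 1 to 2, so G is a cut vertex.
By contrast removing E leaves 1 component; it is not a cut vertex. No other vertex is a cut vertex either.

G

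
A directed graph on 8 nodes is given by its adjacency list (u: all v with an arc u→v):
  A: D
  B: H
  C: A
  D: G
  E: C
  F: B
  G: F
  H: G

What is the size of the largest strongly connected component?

{B, F, G, H} are all mutually reachable — one SCC of size 4.
{E} is an SCC by itself.
{A} is an SCC by itself.
{D} is an SCC by itself.
{C} is an SCC by itself.
The largest has 4 vertices.

4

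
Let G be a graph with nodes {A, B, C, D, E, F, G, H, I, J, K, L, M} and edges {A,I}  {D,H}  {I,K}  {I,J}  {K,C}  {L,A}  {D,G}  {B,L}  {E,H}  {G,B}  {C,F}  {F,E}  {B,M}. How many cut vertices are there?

2

Removing B increases the component count from 1 to 2, so B is a cut vertex.
Removing I increases the component count from 1 to 2, so I is a cut vertex.
By contrast removing G leaves 1 component; it is not a cut vertex. No other vertex is a cut vertex either.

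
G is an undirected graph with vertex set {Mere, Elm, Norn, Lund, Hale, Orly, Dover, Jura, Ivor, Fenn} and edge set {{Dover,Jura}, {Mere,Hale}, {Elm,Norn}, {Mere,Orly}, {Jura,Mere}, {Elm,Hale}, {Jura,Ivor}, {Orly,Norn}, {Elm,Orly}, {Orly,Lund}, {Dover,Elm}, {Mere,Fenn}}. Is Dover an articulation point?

No

Deleting Dover leaves 1 component (was 1) (its neighbors Elm, Jura remain connected to each other), so Dover is not a cut vertex.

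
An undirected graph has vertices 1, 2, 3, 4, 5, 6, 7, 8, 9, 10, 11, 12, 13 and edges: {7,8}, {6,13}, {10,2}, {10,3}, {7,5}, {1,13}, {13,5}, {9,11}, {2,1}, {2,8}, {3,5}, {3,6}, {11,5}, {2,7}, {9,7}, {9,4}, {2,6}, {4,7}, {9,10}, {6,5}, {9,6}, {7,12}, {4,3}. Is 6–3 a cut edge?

No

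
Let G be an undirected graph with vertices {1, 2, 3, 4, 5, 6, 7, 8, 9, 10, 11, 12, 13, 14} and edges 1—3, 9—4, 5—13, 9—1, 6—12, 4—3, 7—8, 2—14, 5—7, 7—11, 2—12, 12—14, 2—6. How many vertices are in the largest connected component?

5

10 is isolated — a component by itself.
Starting from 2 we can reach 2, 6, 12, 14. That is one component of size 4.
Starting from 1 we can reach 1, 3, 4, 9. That is one component of size 4.
Starting from 5 we can reach 5, 7, 8, 11, 13. That is one component of size 5.
The largest has 5 vertices.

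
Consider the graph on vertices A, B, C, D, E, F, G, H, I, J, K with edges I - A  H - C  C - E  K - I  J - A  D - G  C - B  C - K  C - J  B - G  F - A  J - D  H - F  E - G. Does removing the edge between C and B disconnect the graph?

No

After removing C - B, the path C-E-G-B still connects them, so the edge is not a bridge.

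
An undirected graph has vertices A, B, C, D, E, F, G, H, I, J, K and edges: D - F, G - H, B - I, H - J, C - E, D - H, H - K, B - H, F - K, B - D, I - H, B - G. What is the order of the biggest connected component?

A is isolated — a component by itself.
Starting from C we can reach C, E. That is one component of size 2.
Starting from B we can reach B, D, F, G, H, I, J, K. That is one component of size 8.
The largest has 8 vertices.

8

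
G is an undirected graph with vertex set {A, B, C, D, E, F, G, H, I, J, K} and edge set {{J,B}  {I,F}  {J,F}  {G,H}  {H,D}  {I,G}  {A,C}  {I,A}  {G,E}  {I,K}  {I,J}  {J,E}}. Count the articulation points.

5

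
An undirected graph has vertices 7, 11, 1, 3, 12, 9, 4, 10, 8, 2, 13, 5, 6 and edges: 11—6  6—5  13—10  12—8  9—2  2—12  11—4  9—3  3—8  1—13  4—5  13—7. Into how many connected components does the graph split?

3

Starting from 1 we can reach 1, 7, 10, 13. That is one component of size 4.
Starting from 4 we can reach 4, 5, 6, 11. That is one component of size 4.
Starting from 2 we can reach 2, 3, 8, 9, 12. That is one component of size 5.
Total: 3 components.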